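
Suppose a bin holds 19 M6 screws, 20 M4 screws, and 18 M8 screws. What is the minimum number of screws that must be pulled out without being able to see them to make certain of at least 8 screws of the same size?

The worst case takes 7 screws of each size without reaching 8 of any: 3 × 7 = 21.
The next screw must bring some size to 8, so 21 + 1 = 22.

22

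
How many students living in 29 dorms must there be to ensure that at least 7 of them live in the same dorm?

175

There are 29 dorms acting as pigeonholes.
With 29 × 6 = 174 students we could place exactly 6 in each, with no class reaching 7.
One more forces some class to hold 7, so 174 + 1 = 175.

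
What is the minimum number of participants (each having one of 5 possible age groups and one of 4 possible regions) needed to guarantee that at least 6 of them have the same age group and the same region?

101

There are 5 × 4 = 20 (age group, region) combinations acting as pigeonholes.
With 20 × 5 = 100 participants we could place exactly 5 in each, with no (age group, region) pair reaching 6.
One more forces some (age group, region) pair to hold 6, so 100 + 1 = 101.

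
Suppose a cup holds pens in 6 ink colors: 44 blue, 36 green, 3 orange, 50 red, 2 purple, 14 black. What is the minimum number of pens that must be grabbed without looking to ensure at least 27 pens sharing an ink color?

98

In the worst case we take at most 26 of each ink color, but all 3 orange, all 2 purple, and all 14 black (fewer than 26), giving 26 + 26 + 3 + 26 + 2 + 14 = 97.
One more pen then forces some ink color to 27, so 97 + 1 = 98.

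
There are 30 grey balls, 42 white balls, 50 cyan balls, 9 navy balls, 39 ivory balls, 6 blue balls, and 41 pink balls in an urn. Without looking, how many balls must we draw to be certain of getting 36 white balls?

To avoid white balls as long as possible, exhaust the other 6 colors first.
The worst case draws every non-white ball first: 30 + 50 + 9 + 39 + 6 + 41 = 175.
The next 36 draws are then forced to be white, giving 175 + 36 = 211.

211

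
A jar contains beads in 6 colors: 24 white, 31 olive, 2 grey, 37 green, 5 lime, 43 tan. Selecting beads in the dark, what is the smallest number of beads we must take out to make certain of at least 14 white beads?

The worst case draws every non-white bead first: 31 + 2 + 37 + 5 + 43 = 118.
The next 14 draws are then forced to be white, giving 118 + 14 = 132.

132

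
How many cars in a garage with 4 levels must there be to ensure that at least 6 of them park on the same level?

There are 4 levels acting as pigeonholes.
With 4 × 5 = 20 cars we could place exactly 5 in each, with no class reaching 6.
One more forces some class to hold 6, so 20 + 1 = 21.

21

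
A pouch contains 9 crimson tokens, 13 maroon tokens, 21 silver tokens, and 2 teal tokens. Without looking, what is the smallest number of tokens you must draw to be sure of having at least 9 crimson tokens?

45

To avoid crimson tokens as long as possible, exhaust the other 3 colors first.
The worst case draws every non-crimson token first: 13 + 21 + 2 = 36.
The next 9 draws are then forced to be crimson, giving 36 + 9 = 45.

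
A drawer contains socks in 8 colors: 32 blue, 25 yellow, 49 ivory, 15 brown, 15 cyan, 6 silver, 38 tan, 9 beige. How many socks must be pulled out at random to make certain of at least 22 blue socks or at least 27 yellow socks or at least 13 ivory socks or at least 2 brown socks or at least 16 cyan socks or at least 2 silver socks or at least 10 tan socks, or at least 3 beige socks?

The worst case stops just short of every target: 21 blue, all 25 yellow, 12 ivory, 1 brown, 15 cyan, 1 silver, 9 tan, 2 beige — 21 + 25 + 12 + 1 + 15 + 1 + 9 + 2 = 86 socks.
One more sock must push some color to its target, so 86 + 1 = 87.

87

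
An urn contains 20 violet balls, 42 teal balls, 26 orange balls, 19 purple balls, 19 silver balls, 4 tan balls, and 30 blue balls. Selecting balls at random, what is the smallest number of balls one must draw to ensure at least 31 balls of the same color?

In the worst case we take at most 30 of each color, but all 20 violet, all 26 orange, all 19 purple, all 19 silver, and all 4 tan (fewer than 30), giving 20 + 30 + 26 + 19 + 19 + 4 + 30 = 148.
One more ball then forces some color to 31, so 148 + 1 = 149.

149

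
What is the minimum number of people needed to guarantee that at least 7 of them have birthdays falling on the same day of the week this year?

There are 7 days of the week acting as pigeonholes.
With 7 × 6 = 42 people we could place exactly 6 in each, with no class reaching 7.
One more forces some class to hold 7, so 42 + 1 = 43.

43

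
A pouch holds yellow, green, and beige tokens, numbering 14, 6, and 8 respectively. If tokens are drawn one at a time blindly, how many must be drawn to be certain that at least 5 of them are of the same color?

13

The worst case takes 4 tokens of each color without reaching 5 of any: 3 × 4 = 12.
The next token must bring some color to 5, so 12 + 1 = 13.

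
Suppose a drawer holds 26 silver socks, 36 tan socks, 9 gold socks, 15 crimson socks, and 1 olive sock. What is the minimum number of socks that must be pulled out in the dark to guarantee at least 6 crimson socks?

78

To avoid crimson socks as long as possible, exhaust the other 4 colors first.
The worst case draws every non-crimson sock first: 26 + 36 + 9 + 1 = 72.
The next 6 draws are then forced to be crimson, giving 72 + 6 = 78.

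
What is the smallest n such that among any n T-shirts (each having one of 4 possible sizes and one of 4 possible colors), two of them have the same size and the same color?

There are 4 × 4 = 16 (size, color) combinations acting as pigeonholes.
With 16 T-shirts we could place one in each, avoiding any repeat.
One more forces some (size, color) pair to hold 2, so 16 + 1 = 17.

17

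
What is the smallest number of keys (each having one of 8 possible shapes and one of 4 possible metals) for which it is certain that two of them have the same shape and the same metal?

There are 8 × 4 = 32 (shape, metal) combinations acting as pigeonholes.
With 32 keys we could place one in each, avoiding any repeat.
One more forces some (shape, metal) pair to hold 2, so 32 + 1 = 33.

33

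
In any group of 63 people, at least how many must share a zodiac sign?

6

The 63 people fall into 12 zodiac signs.
If each of the 12 zodiac signs held at most 5, the total would be at most 12 × 5 = 60 < 63, a contradiction.
So at least one holds ⌈63/12⌉ = 6.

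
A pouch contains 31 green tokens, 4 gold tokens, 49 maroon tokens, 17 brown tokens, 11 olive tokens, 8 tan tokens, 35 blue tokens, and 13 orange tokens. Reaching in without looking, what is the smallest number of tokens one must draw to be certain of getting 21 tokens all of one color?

114

Treat the 8 colors as pigeonholes.
In the worst case we take at most 20 of each color, but all 4 gold, all 17 brown, all 11 olive, all 8 tan, and all 13 orange (fewer than 20), giving 20 + 4 + 20 + 17 + 11 + 8 + 20 + 13 = 113.
One more token then forces some color to 21, so 113 + 1 = 114.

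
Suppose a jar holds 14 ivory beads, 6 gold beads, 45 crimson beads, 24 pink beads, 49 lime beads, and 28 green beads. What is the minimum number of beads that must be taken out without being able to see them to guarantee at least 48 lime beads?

The worst case draws every non-lime bead first: 14 + 6 + 45 + 24 + 28 = 117.
The next 48 draws are then forced to be lime, giving 117 + 48 = 165.

165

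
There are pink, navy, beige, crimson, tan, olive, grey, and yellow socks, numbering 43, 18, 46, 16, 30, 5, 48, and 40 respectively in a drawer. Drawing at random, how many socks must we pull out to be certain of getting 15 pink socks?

The worst case draws every non-pink sock first: 18 + 46 + 16 + 30 + 5 + 48 + 40 = 203.
The next 15 draws are then forced to be pink, giving 203 + 15 = 218.

218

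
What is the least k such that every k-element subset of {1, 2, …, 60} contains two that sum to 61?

Partition {1, …, 60} into 30 pairs: {1,60}, {2,59}, …, {30,31}.
Choosing 30 integers — say the integers 1 through 30 — takes one from each pair and avoids the property.
Choosing 31 forces two into the same pair by pigeonhole, and those sum to 61. So 31.

31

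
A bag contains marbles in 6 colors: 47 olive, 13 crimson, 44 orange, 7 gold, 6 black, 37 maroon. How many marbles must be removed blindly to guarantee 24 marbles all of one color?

96

Treat the 6 colors as pigeonholes.
In the worst case we take at most 23 of each color, but all 13 crimson, all 7 gold, and all 6 black (fewer than 23), giving 23 + 13 + 23 + 7 + 6 + 23 = 95.
One more marble then forces some color to 24, so 95 + 1 = 96.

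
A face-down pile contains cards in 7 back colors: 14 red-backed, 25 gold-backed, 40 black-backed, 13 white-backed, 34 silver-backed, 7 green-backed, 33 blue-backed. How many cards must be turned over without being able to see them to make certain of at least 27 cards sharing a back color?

In the worst case we take at most 26 of each back color, but all 14 red-backed, all 25 gold-backed, all 13 white-backed, and all 7 green-backed (fewer than 26), giving 14 + 25 + 26 + 13 + 26 + 7 + 26 = 137.
One more card then forces some back color to 27, so 137 + 1 = 138.

138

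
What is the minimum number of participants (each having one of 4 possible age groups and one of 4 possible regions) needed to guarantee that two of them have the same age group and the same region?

17

There are 4 × 4 = 16 (age group, region) combinations acting as pigeonholes.
With 16 participants we could place one in each, avoiding any repeat.
One more forces some (age group, region) pair to hold 2, so 16 + 1 = 17.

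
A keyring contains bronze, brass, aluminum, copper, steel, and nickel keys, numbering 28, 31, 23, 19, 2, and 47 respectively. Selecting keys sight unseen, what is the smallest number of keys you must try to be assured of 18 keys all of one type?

88

Treat the 6 types as pigeonholes.
In the worst case we take at most 17 of each type, but all 2 steel (fewer than 17), giving 17 + 17 + 17 + 17 + 2 + 17 = 87.
One more key then forces some type to 18, so 87 + 1 = 88.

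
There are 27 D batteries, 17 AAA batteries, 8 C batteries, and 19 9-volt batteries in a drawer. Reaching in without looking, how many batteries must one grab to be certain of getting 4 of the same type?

13

The worst case takes 3 batteries of each type without reaching 4 of any: 4 × 3 = 12.
The next battery must bring some type to 4, so 12 + 1 = 13.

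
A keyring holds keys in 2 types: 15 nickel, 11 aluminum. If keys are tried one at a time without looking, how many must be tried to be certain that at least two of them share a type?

3

Treat the 2 types as pigeonholes.
The worst case takes 1 key of each type without reaching 2 of any: 2 × 1 = 2.
The next key must bring some type to 2, so 2 + 1 = 3.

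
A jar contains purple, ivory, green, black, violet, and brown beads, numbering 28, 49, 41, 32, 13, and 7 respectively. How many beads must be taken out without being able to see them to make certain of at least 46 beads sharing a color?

167

In the worst case we take at most 45 of each color, but all 28 purple, all 41 green, all 32 black, all 13 violet, and all 7 brown (fewer than 45), giving 28 + 45 + 41 + 32 + 13 + 7 = 166.
One more bead then forces some color to 46, so 166 + 1 = 167.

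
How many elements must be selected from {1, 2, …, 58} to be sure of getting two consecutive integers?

Partition {1, …, 58} into 29 pairs: {1,2}, {3,4}, …, {57,58}.
Choosing 29 integers — say the 29 even numbers 2, 4, …, 58 — takes one from each pair and avoids the property.
Choosing 30 forces two into the same pair by pigeonhole, and those are consecutive. So 30.

30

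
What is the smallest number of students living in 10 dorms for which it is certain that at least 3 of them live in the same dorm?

There are 10 dorms acting as pigeonholes.
With 10 × 2 = 20 students we could place exactly 2 in each, with no class reaching 3.
One more forces some class to hold 3, so 20 + 1 = 21.

21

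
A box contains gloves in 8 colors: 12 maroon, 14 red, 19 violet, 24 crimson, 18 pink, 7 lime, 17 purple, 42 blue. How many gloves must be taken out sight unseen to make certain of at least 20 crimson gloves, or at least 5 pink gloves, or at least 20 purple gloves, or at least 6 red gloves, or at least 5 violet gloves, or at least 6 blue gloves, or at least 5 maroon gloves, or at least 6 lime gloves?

64

Each of the 8 colors has its own threshold; avoid all of them simultaneously.
The worst case stops just short of every target: 4 maroon, 5 red, 4 violet, 19 crimson, 4 pink, 5 lime, all 17 purple, 5 blue — 4 + 5 + 4 + 19 + 4 + 5 + 17 + 5 = 63 gloves.
One more glove must push some color to its target, so 63 + 1 = 64.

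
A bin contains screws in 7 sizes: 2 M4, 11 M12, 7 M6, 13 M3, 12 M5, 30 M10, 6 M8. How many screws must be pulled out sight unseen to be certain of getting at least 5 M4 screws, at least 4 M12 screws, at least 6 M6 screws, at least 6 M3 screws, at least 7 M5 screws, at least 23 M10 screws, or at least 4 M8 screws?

The worst case stops just short of every target: all 2 M4, 3 M12, 5 M6, 5 M3, 6 M5, 22 M10, 3 M8 — 2 + 3 + 5 + 5 + 6 + 22 + 3 = 46 screws.
One more screw must push some size to its target, so 46 + 1 = 47.

47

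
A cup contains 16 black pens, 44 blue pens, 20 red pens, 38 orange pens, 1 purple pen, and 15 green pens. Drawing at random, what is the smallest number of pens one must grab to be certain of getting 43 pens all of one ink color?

In the worst case we take at most 42 of each ink color, but all 16 black, all 20 red, all 38 orange, all 1 purple, and all 15 green (fewer than 42), giving 16 + 42 + 20 + 38 + 1 + 15 = 132.
One more pen then forces some ink color to 43, so 132 + 1 = 133.

133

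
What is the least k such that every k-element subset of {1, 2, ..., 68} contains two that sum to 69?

35

Partition {1, …, 68} into 34 pairs: {1,68}, {2,67}, …, {34,35}.
Choosing 34 integers — say the integers 1 through 34 — takes one from each pair and avoids the property.
Choosing 35 forces two into the same pair by pigeonhole, and those sum to 69. So 35.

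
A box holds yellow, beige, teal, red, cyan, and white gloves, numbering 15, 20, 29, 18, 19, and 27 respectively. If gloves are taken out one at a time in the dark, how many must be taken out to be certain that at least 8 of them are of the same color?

Treat the 6 colors as pigeonholes.
The worst case takes 7 gloves of each color without reaching 8 of any: 6 × 7 = 42.
The next glove must bring some color to 8, so 42 + 1 = 43.

43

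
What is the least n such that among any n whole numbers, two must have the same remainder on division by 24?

25

Two integers differ by a multiple of 24 exactly when they share a remainder mod 24.
There are 24 residue classes mod 24, so 24 integers can all lie in distinct classes.
One more integer must repeat a residue, giving a difference divisible by 24. So n = 24 + 1 = 25.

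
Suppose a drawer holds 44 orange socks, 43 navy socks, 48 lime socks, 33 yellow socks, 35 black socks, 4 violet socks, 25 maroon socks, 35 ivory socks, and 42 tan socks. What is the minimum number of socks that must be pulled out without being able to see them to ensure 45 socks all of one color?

Treat the 9 colors as pigeonholes.
In the worst case we take at most 44 of each color, but all 43 navy, all 33 yellow, all 35 black, all 4 violet, all 25 maroon, all 35 ivory, and all 42 tan (fewer than 44), giving 44 + 43 + 44 + 33 + 35 + 4 + 25 + 35 + 42 = 305.
One more sock then forces some color to 45, so 305 + 1 = 306.

306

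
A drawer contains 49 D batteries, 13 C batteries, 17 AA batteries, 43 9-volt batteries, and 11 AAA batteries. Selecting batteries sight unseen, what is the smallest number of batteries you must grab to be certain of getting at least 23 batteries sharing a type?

86

In the worst case we take at most 22 of each type, but all 13 C, all 17 AA, and all 11 AAA (fewer than 22), giving 22 + 13 + 17 + 22 + 11 = 85.
One more battery then forces some type to 23, so 85 + 1 = 86.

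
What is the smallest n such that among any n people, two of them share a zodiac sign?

There are 12 zodiac signs acting as pigeonholes.
With 12 people we could place one in each, avoiding any repeat.
One more forces some class to hold 2, so 12 + 1 = 13.

13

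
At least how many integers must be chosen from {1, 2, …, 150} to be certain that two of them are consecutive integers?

76

Partition {1, …, 150} into 75 pairs: {1,2}, {3,4}, …, {149,150}.
Choosing 75 integers — say the 75 even numbers 2, 4, …, 150 — takes one from each pair and avoids the property.
Choosing 76 forces two into the same pair by pigeonhole, and those are consecutive. So 76.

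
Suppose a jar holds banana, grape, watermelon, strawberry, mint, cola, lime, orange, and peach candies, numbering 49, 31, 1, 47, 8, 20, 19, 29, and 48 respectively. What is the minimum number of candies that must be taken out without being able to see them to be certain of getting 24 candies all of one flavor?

In the worst case we take at most 23 of each flavor, but all 1 watermelon, all 8 mint, all 20 cola, and all 19 lime (fewer than 23), giving 23 + 23 + 1 + 23 + 8 + 20 + 19 + 23 + 23 = 163.
One more candy then forces some flavor to 24, so 163 + 1 = 164.

164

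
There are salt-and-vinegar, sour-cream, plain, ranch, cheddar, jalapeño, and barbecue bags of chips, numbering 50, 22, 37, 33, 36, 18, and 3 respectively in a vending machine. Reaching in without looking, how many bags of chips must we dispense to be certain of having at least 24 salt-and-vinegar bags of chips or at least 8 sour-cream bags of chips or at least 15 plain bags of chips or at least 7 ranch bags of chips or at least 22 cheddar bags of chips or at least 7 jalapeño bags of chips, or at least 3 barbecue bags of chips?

The worst case stops just short of every target: 23 salt-and-vinegar, 7 sour-cream, 14 plain, 6 ranch, 21 cheddar, 6 jalapeño, 2 barbecue — 23 + 7 + 14 + 6 + 21 + 6 + 2 = 79 bags of chips.
One more bag of chips must push some flavor to its target, so 79 + 1 = 80.

80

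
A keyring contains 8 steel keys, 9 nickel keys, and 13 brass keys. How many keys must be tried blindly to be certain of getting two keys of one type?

4

Treat the 3 types as pigeonholes.
The worst case takes 1 key of each type without reaching 2 of any: 3 × 1 = 3.
The next key must bring some type to 2, so 3 + 1 = 4.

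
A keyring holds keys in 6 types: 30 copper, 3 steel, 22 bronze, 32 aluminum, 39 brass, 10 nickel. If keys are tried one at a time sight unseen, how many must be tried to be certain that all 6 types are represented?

134

The hardest type to obtain is steel: we could draw every other key first — 136 − 3 = 133 keys — without a single steel one.
The next draw must be steel, so 133 + 1 = 134.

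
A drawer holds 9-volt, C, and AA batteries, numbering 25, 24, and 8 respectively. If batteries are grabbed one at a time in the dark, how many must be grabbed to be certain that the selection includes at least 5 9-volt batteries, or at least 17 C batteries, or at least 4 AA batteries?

The worst case stops just short of every target: 4 9-volt, 16 C, 3 AA — 4 + 16 + 3 = 23 batteries.
One more battery must push some type to its target, so 23 + 1 = 24.

24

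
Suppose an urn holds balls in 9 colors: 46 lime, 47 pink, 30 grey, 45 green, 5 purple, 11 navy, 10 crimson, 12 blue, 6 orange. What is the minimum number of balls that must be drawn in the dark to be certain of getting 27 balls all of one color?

149

Treat the 9 colors as pigeonholes.
In the worst case we take at most 26 of each color, but all 5 purple, all 11 navy, all 10 crimson, all 12 blue, and all 6 orange (fewer than 26), giving 26 + 26 + 26 + 26 + 5 + 11 + 10 + 12 + 6 = 148.
One more ball then forces some color to 27, so 148 + 1 = 149.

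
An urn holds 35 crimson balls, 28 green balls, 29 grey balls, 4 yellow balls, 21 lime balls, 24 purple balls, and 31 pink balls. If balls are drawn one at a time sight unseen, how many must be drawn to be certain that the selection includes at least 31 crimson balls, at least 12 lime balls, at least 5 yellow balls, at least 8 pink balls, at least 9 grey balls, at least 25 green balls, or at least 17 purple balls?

The worst case stops just short of every target: 30 crimson, 24 green, 8 grey, 4 yellow, 11 lime, 16 purple, 7 pink — 30 + 24 + 8 + 4 + 11 + 16 + 7 = 100 balls.
One more ball must push some color to its target, so 100 + 1 = 101.

101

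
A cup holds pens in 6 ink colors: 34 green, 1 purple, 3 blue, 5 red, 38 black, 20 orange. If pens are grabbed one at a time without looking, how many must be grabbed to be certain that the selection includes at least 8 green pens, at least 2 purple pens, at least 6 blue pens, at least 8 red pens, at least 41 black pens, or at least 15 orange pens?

Each of the 6 ink colors has its own threshold; avoid all of them simultaneously.
The worst case stops just short of every target: 7 green, 1 purple, all 3 blue, all 5 red, all 38 black, 14 orange — 7 + 1 + 3 + 5 + 38 + 14 = 68 pens.
One more pen must push some ink color to its target, so 68 + 1 = 69.

69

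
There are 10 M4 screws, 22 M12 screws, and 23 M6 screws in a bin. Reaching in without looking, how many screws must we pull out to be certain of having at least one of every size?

The hardest size to obtain is M4: we could draw every other screw first — 55 − 10 = 45 screws — without a single M4 one.
The next draw must be M4, so 45 + 1 = 46.

46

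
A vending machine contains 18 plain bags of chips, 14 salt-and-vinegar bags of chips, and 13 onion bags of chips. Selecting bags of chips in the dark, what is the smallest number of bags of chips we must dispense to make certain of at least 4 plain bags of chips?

31

The worst case draws every non-plain bag of chips first: 14 + 13 = 27.
The next 4 draws are then forced to be plain, giving 27 + 4 = 31.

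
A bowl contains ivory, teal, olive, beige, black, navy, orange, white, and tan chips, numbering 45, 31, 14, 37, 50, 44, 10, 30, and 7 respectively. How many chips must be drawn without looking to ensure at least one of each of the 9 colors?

The hardest color to obtain is tan: we could draw every other chip first — 268 − 7 = 261 chips — without a single tan one.
The next draw must be tan, so 261 + 1 = 262.

262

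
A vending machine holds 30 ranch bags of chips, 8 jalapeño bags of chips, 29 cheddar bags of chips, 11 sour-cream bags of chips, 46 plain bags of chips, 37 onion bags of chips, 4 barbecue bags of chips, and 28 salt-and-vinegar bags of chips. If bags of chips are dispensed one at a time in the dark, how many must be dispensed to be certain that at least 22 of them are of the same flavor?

In the worst case we take at most 21 of each flavor, but all 8 jalapeño, all 11 sour-cream, and all 4 barbecue (fewer than 21), giving 21 + 8 + 21 + 11 + 21 + 21 + 4 + 21 = 128.
One more bag of chips then forces some flavor to 22, so 128 + 1 = 129.

129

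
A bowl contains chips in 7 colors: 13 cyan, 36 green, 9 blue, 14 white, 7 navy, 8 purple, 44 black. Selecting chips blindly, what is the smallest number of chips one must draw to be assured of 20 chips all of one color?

In the worst case we take at most 19 of each color, but all 13 cyan, all 9 blue, all 14 white, all 7 navy, and all 8 purple (fewer than 19), giving 13 + 19 + 9 + 14 + 7 + 8 + 19 = 89.
One more chip then forces some color to 20, so 89 + 1 = 90.

90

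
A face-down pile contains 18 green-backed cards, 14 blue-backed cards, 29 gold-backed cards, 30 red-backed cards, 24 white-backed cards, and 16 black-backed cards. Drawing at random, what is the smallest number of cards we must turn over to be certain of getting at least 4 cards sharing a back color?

19

The worst case takes 3 cards of each back color without reaching 4 of any: 6 × 3 = 18.
The next card must bring some back color to 4, so 18 + 1 = 19.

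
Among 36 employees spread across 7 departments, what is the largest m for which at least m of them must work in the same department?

The 36 employees fall into 7 departments.
If each of the 7 departments held at most 5, the total would be at most 7 × 5 = 35 < 36, a contradiction.
So at least one holds ⌈36/7⌉ = 6.

6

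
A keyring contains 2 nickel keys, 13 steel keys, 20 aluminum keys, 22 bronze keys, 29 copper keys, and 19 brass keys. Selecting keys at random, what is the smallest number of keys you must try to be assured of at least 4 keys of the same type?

18

In the worst case we take at most 3 of each type, but all 2 nickel (fewer than 3), giving 2 + 3 + 3 + 3 + 3 + 3 = 17.
One more key then forces some type to 4, so 17 + 1 = 18.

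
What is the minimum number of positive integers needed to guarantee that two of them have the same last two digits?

There are 100 possible two-digit endings acting as pigeonholes.
With 100 positive integers we could place one in each, avoiding any repeat.
One more forces some class to hold 2, so 100 + 1 = 101.

101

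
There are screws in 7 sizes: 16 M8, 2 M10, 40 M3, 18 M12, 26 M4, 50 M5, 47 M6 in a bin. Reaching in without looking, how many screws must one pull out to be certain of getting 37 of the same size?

171

In the worst case we take at most 36 of each size, but all 16 M8, all 2 M10, all 18 M12, and all 26 M4 (fewer than 36), giving 16 + 2 + 36 + 18 + 26 + 36 + 36 = 170.
One more screw then forces some size to 37, so 170 + 1 = 171.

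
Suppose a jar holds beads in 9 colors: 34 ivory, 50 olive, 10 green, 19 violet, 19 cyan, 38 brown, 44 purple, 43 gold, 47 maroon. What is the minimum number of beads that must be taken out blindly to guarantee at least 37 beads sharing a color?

263

Treat the 9 colors as pigeonholes.
In the worst case we take at most 36 of each color, but all 34 ivory, all 10 green, all 19 violet, and all 19 cyan (fewer than 36), giving 34 + 36 + 10 + 19 + 19 + 36 + 36 + 36 + 36 = 262.
One more bead then forces some color to 37, so 262 + 1 = 263.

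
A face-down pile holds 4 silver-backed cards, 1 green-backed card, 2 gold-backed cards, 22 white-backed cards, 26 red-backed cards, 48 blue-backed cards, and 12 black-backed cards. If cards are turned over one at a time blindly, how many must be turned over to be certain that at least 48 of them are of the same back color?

In the worst case we take at most 47 of each back color, but all 4 silver-backed, all 1 green-backed, all 2 gold-backed, all 22 white-backed, all 26 red-backed, and all 12 black-backed (fewer than 47), giving 4 + 1 + 2 + 22 + 26 + 47 + 12 = 114.
One more card then forces some back color to 48, so 114 + 1 = 115.

115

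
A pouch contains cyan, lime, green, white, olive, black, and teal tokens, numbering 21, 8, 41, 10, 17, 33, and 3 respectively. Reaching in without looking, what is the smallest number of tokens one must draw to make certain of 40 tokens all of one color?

Treat the 7 colors as pigeonholes.
In the worst case we take at most 39 of each color, but all 21 cyan, all 8 lime, all 10 white, all 17 olive, all 33 black, and all 3 teal (fewer than 39), giving 21 + 8 + 39 + 10 + 17 + 33 + 3 = 131.
One more token then forces some color to 40, so 131 + 1 = 132.

132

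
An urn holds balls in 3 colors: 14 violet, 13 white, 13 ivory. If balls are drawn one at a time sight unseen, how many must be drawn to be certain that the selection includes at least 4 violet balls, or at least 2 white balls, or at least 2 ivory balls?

Each of the 3 colors has its own threshold; avoid all of them simultaneously.
The worst case stops just short of every target: 3 violet, 1 white, 1 ivory — 3 + 1 + 1 = 5 balls.
One more ball must push some color to its target, so 5 + 1 = 6.

6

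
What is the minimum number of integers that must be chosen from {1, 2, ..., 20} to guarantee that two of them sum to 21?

11

Partition {1, …, 20} into 10 pairs: {1,20}, {2,19}, …, {10,11}.
Choosing 10 integers — say the integers 1 through 10 — takes one from each pair and avoids the property.
Choosing 11 forces two into the same pair by pigeonhole, and those sum to 21. So 11.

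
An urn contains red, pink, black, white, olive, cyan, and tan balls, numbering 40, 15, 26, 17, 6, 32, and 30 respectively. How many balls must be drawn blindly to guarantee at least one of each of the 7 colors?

161

The hardest color to obtain is olive: we could draw every other ball first — 166 − 6 = 160 balls — without a single olive one.
The next draw must be olive, so 160 + 1 = 161.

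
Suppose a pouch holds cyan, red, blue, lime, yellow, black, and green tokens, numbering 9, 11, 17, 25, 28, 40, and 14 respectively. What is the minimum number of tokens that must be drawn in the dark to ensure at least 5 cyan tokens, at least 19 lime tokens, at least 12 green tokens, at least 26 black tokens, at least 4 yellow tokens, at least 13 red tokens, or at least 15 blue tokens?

87

The worst case stops just short of every target: 4 cyan, all 11 red, 14 blue, 18 lime, 3 yellow, 25 black, 11 green — 4 + 11 + 14 + 18 + 3 + 25 + 11 = 86 tokens.
One more token must push some color to its target, so 86 + 1 = 87.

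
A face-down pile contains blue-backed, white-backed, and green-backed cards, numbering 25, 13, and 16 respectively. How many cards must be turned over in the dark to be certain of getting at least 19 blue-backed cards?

48

The worst case draws every non-blue-backed card first: 13 + 16 = 29.
The next 19 draws are then forced to be blue-backed, giving 29 + 19 = 48.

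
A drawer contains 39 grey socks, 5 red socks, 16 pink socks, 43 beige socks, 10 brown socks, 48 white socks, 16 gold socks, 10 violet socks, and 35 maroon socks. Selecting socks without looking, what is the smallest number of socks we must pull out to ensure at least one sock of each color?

218

The hardest color to obtain is red: we could draw every other sock first — 222 − 5 = 217 socks — without a single red one.
The next draw must be red, so 217 + 1 = 218.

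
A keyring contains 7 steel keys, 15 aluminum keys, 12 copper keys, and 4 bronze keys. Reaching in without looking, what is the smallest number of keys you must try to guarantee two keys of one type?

5

Treat the 4 types as pigeonholes.
The worst case takes 1 key of each type without reaching 2 of any: 4 × 1 = 4.
The next key must bring some type to 2, so 4 + 1 = 5.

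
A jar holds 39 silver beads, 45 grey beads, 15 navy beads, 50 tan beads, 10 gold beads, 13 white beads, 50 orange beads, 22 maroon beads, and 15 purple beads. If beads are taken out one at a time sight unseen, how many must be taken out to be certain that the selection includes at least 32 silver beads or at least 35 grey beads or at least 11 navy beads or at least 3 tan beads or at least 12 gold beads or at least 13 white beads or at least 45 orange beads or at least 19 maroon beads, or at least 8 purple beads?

169

The worst case stops just short of every target: 31 silver, 34 grey, 10 navy, 2 tan, all 10 gold, 12 white, 44 orange, 18 maroon, 7 purple — 31 + 34 + 10 + 2 + 10 + 12 + 44 + 18 + 7 = 168 beads.
One more bead must push some color to its target, so 168 + 1 = 169.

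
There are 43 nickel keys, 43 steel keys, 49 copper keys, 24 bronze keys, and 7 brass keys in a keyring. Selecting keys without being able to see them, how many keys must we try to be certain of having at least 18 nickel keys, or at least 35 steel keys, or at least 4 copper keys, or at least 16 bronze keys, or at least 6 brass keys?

75

Each of the 5 types has its own threshold; avoid all of them simultaneously.
The worst case stops just short of every target: 17 nickel, 34 steel, 3 copper, 15 bronze, 5 brass — 17 + 34 + 3 + 15 + 5 = 74 keys.
One more key must push some type to its target, so 74 + 1 = 75.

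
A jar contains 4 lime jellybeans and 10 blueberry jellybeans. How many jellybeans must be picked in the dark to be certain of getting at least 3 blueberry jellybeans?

7

The worst case draws every non-blueberry jellybean first: 4.
The next 3 draws are then forced to be blueberry, giving 4 + 3 = 7.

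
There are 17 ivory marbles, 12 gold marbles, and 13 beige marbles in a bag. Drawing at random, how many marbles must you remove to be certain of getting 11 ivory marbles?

The worst case draws every non-ivory marble first: 12 + 13 = 25.
The next 11 draws are then forced to be ivory, giving 25 + 11 = 36.

36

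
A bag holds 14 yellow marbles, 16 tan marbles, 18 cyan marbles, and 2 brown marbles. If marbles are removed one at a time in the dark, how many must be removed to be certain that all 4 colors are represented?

The hardest color to obtain is brown: we could draw every other marble first — 50 − 2 = 48 marbles — without a single brown one.
The next draw must be brown, so 48 + 1 = 49.

49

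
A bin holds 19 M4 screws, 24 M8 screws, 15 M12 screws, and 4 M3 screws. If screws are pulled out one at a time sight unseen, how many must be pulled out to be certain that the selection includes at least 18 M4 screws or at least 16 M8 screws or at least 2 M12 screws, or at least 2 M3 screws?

The worst case stops just short of every target: 17 M4, 15 M8, 1 M12, 1 M3 — 17 + 15 + 1 + 1 = 34 screws.
One more screw must push some size to its target, so 34 + 1 = 35.

35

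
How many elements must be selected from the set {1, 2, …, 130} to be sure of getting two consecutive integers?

Partition {1, …, 130} into 65 pairs: {1,2}, {3,4}, …, {129,130}.
Choosing 65 integers — say the 65 even numbers 2, 4, …, 130 — takes one from each pair and avoids the property.
Choosing 66 forces two into the same pair by pigeonhole, and those are consecutive. So 66.

66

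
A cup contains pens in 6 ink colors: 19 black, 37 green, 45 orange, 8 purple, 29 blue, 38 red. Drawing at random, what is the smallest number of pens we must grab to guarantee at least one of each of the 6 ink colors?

169

The hardest ink color to obtain is purple: we could draw every other pen first — 176 − 8 = 168 pens — without a single purple one.
The next draw must be purple, so 168 + 1 = 169.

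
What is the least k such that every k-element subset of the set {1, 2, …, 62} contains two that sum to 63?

Partition {1, …, 62} into 31 pairs: {1,62}, {2,61}, …, {31,32}.
Choosing 31 integers — say the integers 1 through 31 — takes one from each pair and avoids the property.
Choosing 32 forces two into the same pair by pigeonhole, and those sum to 63. So 32.

32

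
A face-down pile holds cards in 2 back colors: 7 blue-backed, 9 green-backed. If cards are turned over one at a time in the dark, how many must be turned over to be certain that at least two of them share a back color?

3

Treat the 2 back colors as pigeonholes.
The worst case takes 1 card of each back color without reaching 2 of any: 2 × 1 = 2.
The next card must bring some back color to 2, so 2 + 1 = 3.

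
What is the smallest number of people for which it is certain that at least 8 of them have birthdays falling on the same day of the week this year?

There are 7 days of the week acting as pigeonholes.
With 7 × 7 = 49 people we could place exactly 7 in each, with no class reaching 8.
One more forces some class to hold 8, so 49 + 1 = 50.

50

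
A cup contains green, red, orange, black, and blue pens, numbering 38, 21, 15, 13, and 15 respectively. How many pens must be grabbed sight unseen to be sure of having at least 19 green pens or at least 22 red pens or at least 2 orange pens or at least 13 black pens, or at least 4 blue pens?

Each of the 5 ink colors has its own threshold; avoid all of them simultaneously.
The worst case stops just short of every target: 18 green, 21 red, 1 orange, 12 black, 3 blue — 18 + 21 + 1 + 12 + 3 = 55 pens.
One more pen must push some ink color to its target, so 55 + 1 = 56.

56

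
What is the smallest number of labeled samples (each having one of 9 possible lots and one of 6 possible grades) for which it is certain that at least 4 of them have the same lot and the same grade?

There are 9 × 6 = 54 (lot, grade) combinations acting as pigeonholes.
With 54 × 3 = 162 labeled samples we could place exactly 3 in each, with no (lot, grade) pair reaching 4.
One more forces some (lot, grade) pair to hold 4, so 162 + 1 = 163.

163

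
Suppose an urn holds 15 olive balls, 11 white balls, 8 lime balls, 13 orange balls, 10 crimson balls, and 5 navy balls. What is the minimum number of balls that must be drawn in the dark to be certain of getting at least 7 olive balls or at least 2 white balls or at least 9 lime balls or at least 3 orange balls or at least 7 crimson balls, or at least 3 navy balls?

26

Each of the 6 colors has its own threshold; avoid all of them simultaneously.
The worst case stops just short of every target: 6 olive, 1 white, 8 lime, 2 orange, 6 crimson, 2 navy — 6 + 1 + 8 + 2 + 6 + 2 = 25 balls.
One more ball must push some color to its target, so 25 + 1 = 26.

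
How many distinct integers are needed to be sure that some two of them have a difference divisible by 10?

11

Two integers differ by a multiple of 10 exactly when they share a remainder mod 10.
There are 10 residue classes mod 10, so 10 integers can all lie in distinct classes.
One more integer must repeat a residue, giving a difference divisible by 10. So n = 10 + 1 = 11.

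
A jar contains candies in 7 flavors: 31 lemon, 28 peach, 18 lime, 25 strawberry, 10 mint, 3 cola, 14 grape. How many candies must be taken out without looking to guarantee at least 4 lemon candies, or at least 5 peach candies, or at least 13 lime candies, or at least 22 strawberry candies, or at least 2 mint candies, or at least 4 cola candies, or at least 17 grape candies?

The worst case stops just short of every target: 3 lemon, 4 peach, 12 lime, 21 strawberry, 1 mint, 3 cola, all 14 grape — 3 + 4 + 12 + 21 + 1 + 3 + 14 = 58 candies.
One more candy must push some flavor to its target, so 58 + 1 = 59.

59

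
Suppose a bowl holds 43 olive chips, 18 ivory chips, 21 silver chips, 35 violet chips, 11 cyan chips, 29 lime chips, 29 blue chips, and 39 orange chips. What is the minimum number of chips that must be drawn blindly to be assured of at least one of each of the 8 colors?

215

The hardest color to obtain is cyan: we could draw every other chip first — 225 − 11 = 214 chips — without a single cyan one.
The next draw must be cyan, so 214 + 1 = 215.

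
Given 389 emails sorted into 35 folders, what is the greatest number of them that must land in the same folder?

12

The 389 emails fall into 35 folders.
If each of the 35 folders held at most 11, the total would be at most 35 × 11 = 385 < 389, a contradiction.
So at least one holds ⌈389/35⌉ = 12.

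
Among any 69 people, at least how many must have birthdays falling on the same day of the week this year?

10

If each of the 7 days of the week held at most 9, the total would be at most 7 × 9 = 63 < 69, a contradiction.
So at least one holds ⌈69/7⌉ = 10.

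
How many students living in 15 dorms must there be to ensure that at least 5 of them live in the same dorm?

There are 15 dorms acting as pigeonholes.
With 15 × 4 = 60 students we could place exactly 4 in each, with no class reaching 5.
One more forces some class to hold 5, so 60 + 1 = 61.

61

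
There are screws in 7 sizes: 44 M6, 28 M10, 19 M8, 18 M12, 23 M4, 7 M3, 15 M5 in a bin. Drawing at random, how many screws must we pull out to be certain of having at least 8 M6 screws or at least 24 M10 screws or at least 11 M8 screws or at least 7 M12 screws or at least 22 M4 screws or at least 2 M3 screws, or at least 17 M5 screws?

84

The worst case stops just short of every target: 7 M6, 23 M10, 10 M8, 6 M12, 21 M4, 1 M3, all 15 M5 — 7 + 23 + 10 + 6 + 21 + 1 + 15 = 83 screws.
One more screw must push some size to its target, so 83 + 1 = 84.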